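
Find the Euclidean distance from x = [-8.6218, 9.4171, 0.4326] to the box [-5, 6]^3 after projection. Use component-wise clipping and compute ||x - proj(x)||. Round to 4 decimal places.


Project each component onto [-5, 6].
clip(-8.6218) = -5.0, clip(9.4171) = 6.0, clip(0.4326) = 0.4326
Projection = [-5.0, 6.0, 0.4326]
Squared diffs: [13.1174, 11.6766, 0.0]
Distance = sqrt(24.794) = 4.9794


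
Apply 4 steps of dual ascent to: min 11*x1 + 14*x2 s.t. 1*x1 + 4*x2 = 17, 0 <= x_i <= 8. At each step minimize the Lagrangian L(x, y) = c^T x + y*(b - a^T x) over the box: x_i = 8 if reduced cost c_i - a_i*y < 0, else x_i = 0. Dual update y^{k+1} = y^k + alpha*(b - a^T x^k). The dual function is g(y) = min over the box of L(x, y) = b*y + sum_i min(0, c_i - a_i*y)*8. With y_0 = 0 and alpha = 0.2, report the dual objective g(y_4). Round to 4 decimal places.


Dual ascent for LP: min 11*x1 + 14*x2, 1*x1 + 4*x2 = 17, 0 <= x_i <= 8
Step 1: y^k = 0.0, reduced costs: (11.0, 14.0)
  x^k = (0.0, 0.0), subgradient = b - a^T x = 17.0
  y^{k+1} = 0.0 + 0.2*17.0 = 3.4
Step 2: y^k = 3.4, reduced costs: (7.6, 0.4)
  x^k = (0.0, 0.0), subgradient = b - a^T x = 17.0
  y^{k+1} = 3.4 + 0.2*17.0 = 6.8
Step 3: y^k = 6.8, reduced costs: (4.2, -13.2)
  x^k = (0.0, 8.0), subgradient = b - a^T x = -15.0
  y^{k+1} = 6.8 + 0.2*-15.0 = 3.8
Step 4: y^k = 3.8, reduced costs: (7.2, -1.2)
  x^k = (0.0, 8.0), subgradient = b - a^T x = -15.0
  y^{k+1} = 3.8 + 0.2*-15.0 = 0.8
Dual objective at y_4 = 0.8: reduced costs (10.2, 10.8), box minimizer x = (0.0, 0.0)
g(y_4) = b*y + (c1 - a1*y)*x1 + (c2 - a2*y)*x2 = 17*0.8 + 10.2*0.0 + 10.8*0.0 = 13.6 + 0.0 + 0.0 = 13.6


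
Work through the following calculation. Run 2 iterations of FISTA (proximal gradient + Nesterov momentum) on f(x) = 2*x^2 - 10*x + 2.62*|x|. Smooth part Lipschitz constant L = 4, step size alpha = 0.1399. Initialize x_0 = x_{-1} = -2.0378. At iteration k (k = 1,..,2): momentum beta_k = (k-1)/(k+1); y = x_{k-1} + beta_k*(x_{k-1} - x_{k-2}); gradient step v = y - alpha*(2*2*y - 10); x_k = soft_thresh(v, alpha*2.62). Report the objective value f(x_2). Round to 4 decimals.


FISTA on f(x) = 2*x^2 - 10*x + 2.62*|x|
L = 4, alpha = 0.1399
Iteration 1: beta = 0.0, y = -2.0378 + 0.0*(-2.0378 + 2.0378) = -2.0378
  grad(y) = -18.1512, v = y - alpha*grad = 0.5016
  prox(v) = soft_thresh(0.5016, 0.3665) = 0.135
Iteration 2: beta = 0.3333, y = 0.135 + 0.3333*(0.135 + 2.0378) = 0.8593
  grad(y) = -6.5629, v = y - alpha*grad = 1.7774
  prox(v) = soft_thresh(1.7774, 0.3665) = 1.4109
f(x_2) = 2*1.4109^2 - 10*1.4109 + 2.62*|1.4109| = -6.4312


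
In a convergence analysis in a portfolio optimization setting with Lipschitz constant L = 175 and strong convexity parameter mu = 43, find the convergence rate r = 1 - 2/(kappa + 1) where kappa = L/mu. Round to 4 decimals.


Step 1: Compute the condition number.
kappa = L/mu = 175/43 = 4.0698
Step 2: Compute the convergence rate.
r = 1 - 2/(kappa + 1) = 1 - 2*mu/(L + mu) = (L - mu)/(L + mu) = 132/218 = 0.6055


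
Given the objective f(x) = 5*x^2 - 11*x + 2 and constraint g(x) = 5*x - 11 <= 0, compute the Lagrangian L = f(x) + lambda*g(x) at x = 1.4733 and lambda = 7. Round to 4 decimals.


Step 1: Evaluate f(x).
f(1.4733) = 5*1.4733^2 - 11*1.4733 + 2 = -3.3532
Step 2: Evaluate g(x).
g(1.4733) = 5*1.4733 - 11 = -3.6335
Step 3: Compute Lagrangian.
L = -3.3532 + 7*-3.6335 = -28.7877


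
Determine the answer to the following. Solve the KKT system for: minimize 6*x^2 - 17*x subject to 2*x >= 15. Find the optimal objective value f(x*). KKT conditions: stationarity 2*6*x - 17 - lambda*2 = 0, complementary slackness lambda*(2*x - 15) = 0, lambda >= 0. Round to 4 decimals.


Step 1: Try lambda = 0 (constraint inactive).
x_unc = 17/(2*6) = 1.4167
Check: 2*1.4167 = 2.8334 < 15 -- violated!
Step 2: Constraint must be active: 2*x = 15
x* = 15/2 = 7.5
lambda = (2*6*7.5 - 17)/2 = 36.5
Step 3: Compute optimal value.
f(x*) = 6*7.5^2 - 17*7.5 = 210.0


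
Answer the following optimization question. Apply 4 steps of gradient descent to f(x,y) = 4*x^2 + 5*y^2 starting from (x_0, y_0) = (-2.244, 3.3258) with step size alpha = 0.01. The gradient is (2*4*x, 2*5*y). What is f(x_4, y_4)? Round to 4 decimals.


Gradient descent on f(x,y) = 4*x^2 + 5*y^2.
Starting point: (-2.244, 3.3258), alpha = 0.01
Step 1: grad_x = 2*4*-2.244 = -17.952, grad_y = 2*5*3.3258 = 33.258
  x_1 = -2.244 - 0.01*-17.952 = -2.0645
  y_1 = 3.3258 - 0.01*33.258 = 2.9932
Step 2: grad_x = 2*4*-2.0645 = -16.5158, grad_y = 2*5*2.9932 = 29.9322
  x_2 = -2.0645 - 0.01*-16.5158 = -1.8993
  y_2 = 2.9932 - 0.01*29.9322 = 2.6939
Step 3: grad_x = 2*4*-1.8993 = -15.1946, grad_y = 2*5*2.6939 = 26.939
  x_3 = -1.8993 - 0.01*-15.1946 = -1.7474
  y_3 = 2.6939 - 0.01*26.939 = 2.4245
Step 4: grad_x = 2*4*-1.7474 = -13.979, grad_y = 2*5*2.4245 = 24.2451
  x_4 = -1.7474 - 0.01*-13.979 = -1.6076
  y_4 = 2.4245 - 0.01*24.2451 = 2.1821
f(-1.6076, 2.1821) = 4*(-1.6076)^2 + 5*2.1821^2 = 34.1442


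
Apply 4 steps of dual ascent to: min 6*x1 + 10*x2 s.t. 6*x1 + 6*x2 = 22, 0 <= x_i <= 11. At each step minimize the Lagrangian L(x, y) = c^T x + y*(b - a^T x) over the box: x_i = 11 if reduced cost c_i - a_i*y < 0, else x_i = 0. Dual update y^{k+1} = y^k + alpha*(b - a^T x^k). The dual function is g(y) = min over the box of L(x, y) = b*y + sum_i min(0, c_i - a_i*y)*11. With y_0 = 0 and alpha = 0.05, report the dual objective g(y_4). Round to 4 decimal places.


Dual ascent for LP: min 6*x1 + 10*x2, 6*x1 + 6*x2 = 22, 0 <= x_i <= 11
Step 1: y^k = 0.0, reduced costs: (6.0, 10.0)
  x^k = (0.0, 0.0), subgradient = b - a^T x = 22.0
  y^{k+1} = 0.0 + 0.05*22.0 = 1.1
Step 2: y^k = 1.1, reduced costs: (-0.6, 3.4)
  x^k = (11.0, 0.0), subgradient = b - a^T x = -44.0
  y^{k+1} = 1.1 + 0.05*-44.0 = -1.1
Step 3: y^k = -1.1, reduced costs: (12.6, 16.6)
  x^k = (0.0, 0.0), subgradient = b - a^T x = 22.0
  y^{k+1} = -1.1 + 0.05*22.0 = 0.0
Step 4: y^k = 0.0, reduced costs: (6.0, 10.0)
  x^k = (0.0, 0.0), subgradient = b - a^T x = 22.0
  y^{k+1} = 0.0 + 0.05*22.0 = 1.1
Dual objective at y_4 = 1.1: reduced costs (-0.6, 3.4), box minimizer x = (11.0, 0.0)
g(y_4) = b*y + (c1 - a1*y)*x1 + (c2 - a2*y)*x2 = 22*1.1 + (-0.6)*11.0 + 3.4*0.0 = 24.2 - 6.6 + 0.0 = 17.6


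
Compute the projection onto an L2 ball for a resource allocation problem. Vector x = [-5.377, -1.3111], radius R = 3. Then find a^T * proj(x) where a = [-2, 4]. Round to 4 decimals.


Step 1: Compute ||x|| (intermediates to 6 decimals).
||x|| = sqrt((-5.377)^2 + (-1.3111)^2) = 5.534538
Step 2: Project.
Since ||x|| > R, scale = R/||x|| = 3/5.534538 = 0.542051, proj(x) = scale * x
proj(x) = [-2.914608, -0.710683]
Step 3: Dot product.
a^T * proj(x) = -2*(-2.914608) + 4*(-0.710683) = 2.9865


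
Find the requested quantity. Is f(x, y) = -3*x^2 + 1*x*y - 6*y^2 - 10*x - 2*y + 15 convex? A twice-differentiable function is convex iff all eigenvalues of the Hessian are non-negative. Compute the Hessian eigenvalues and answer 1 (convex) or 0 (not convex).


The Hessian of f(x,y) = -3*x^2 + 1*x*y - 6*y^2 - 10*x - 2*y + 15 is:
H = [[-6, 1], [1, -12]]
Trace = -6 - 12 = -18
Determinant = -6*-12 - (1)^2 = 71
Discriminant = (-18)^2 - 4*71 = 40.0
Eigenvalues: lambda_1 = -12.1623, lambda_2 = -5.8377
The function is not convex.

0


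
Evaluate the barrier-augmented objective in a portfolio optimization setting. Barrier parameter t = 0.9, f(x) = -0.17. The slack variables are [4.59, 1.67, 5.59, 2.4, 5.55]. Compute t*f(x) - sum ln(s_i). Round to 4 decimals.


Step 1: Compute log-barrier.
ln values: [1.5239, 0.5128, 1.721, 0.8755, 1.7138]
phi = -(1.5239 + 0.5128 + 1.721 + 0.8755 + 1.7138) = -6.3469
Step 2: Compute augmented objective.
t*f(x) = 0.9*-0.17 = -0.153
Total = -0.153 - 6.3469 = -6.4999


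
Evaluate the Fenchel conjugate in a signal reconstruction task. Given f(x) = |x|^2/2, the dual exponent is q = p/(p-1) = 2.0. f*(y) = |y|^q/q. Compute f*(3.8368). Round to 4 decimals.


The conjugate exponent q satisfies 1/p + 1/q = 1.
p = 2, so q = 2/(2 - 1) = 2.0
|y|^q = 3.8368^2.0 = 14.721
f*(3.8368) = 14.721 / 2.0 = 7.3605


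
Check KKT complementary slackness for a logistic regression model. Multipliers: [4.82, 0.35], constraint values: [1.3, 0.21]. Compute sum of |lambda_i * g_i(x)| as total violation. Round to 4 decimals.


KKT complementary slackness check:
lambda_1 * g_1 = 4.82 * 1.3 = 6.266
lambda_2 * g_2 = 0.35 * 0.21 = 0.0735
Total violation = 6.266 + 0.0735 = 6.3395


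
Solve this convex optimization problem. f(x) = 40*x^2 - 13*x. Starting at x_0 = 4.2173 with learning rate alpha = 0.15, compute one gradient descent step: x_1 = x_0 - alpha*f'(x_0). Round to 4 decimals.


We compute the gradient at x_0 and apply the update.
f'(x) = 80*x - 13
f'(4.2173) = 80*4.2173 - 13 = 324.384
x_1 = 4.2173 - 0.15*324.384 = -44.4403


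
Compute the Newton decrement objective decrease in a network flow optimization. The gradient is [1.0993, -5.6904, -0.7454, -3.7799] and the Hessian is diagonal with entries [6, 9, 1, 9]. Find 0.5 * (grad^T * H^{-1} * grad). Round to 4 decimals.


Step 1: H is diagonal, so H^(-1) * g = [0.1832, -0.6323, -0.7454, -0.42].
Step 2: g^T H^(-1) g = sum_i g_i^2 / H_ii
  = (1.0993)^2/6 + (-5.6904)^2/9 + (-0.7454)^2/1 + (-3.7799)^2/9
  = 0.2014 + 3.5979 + 0.5556 + 1.5875 = 5.9424
Step 3: Objective decrease = 0.5 * g^T H^(-1) g = 2.9712


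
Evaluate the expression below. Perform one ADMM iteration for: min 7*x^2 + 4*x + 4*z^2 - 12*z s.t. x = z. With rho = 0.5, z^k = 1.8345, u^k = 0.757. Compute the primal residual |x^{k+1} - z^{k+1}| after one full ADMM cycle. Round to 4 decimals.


ADMM iteration with rho = 0.5, z^k = 1.8345, u^k = 0.757
Step 1: x-update.
Minimize 7*x^2 + 4*x + (0.5/2)*(x - 1.8345 + 0.757)^2
FOC: (2*7 + 0.5)*x = -4 + 0.5*(1.8345 - 0.757)
x^{k+1} = -0.2387
Step 2: z-update.
Minimize 4*z^2 - 12*z + (0.5/2)*(-0.2387 - z + 0.757)^2
FOC: (2*4 + 0.5)*z = 12 + 0.5*(-0.2387 + 0.757)
z^{k+1} = 1.4423
Step 3: u-update.
u^{k+1} = 0.757 - 0.2387 - 1.4423 = -0.924
Step 4: Primal residual = |-0.2387 - 1.4423| = 1.681


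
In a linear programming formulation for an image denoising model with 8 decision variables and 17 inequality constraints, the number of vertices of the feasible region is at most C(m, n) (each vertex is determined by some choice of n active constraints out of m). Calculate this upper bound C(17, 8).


Each vertex corresponds to some choice of n active constraints out of m, so the number of vertices is at most C(m, n) = m! / (n!(m-n)!).
m = 17, n = 8
Numerator: 17 * 16 * 15 * 14 * 13 * 12 * 11 * 10
Denominator: 8! = 40320
C(17, 8) = 24310


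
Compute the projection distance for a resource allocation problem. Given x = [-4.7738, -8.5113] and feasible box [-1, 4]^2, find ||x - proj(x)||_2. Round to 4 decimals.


Project each component onto [-1, 4].
clip(-4.7738) = -1.0, clip(-8.5113) = -1.0
Projection = [-1.0, -1.0]
Squared diffs: [14.2416, 56.4196]
Distance = sqrt(70.6612) = 8.406


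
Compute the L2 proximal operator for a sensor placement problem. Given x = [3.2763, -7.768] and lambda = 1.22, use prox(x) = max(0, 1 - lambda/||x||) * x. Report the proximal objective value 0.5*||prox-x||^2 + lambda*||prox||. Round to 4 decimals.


Step 1: Compute ||x||.
||x|| = 8.4307
Step 2: Compute scaling factor.
scale = max(0, 1 - 1.22/8.4307) = 0.8553
Step 3: prox(x) = [2.8022, -6.6439]
||prox(x)|| = 7.2107
Step 4: Proximal objective.
0.5*||prox-x||^2 = 0.7442
lambda*||prox|| = 8.7971
Total = 9.5412


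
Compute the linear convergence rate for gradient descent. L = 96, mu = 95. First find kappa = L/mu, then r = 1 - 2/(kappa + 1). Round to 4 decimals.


Step 1: Compute the condition number.
kappa = L/mu = 96/95 = 1.0105
Step 2: Compute the convergence rate.
r = 1 - 2/(kappa + 1) = 1 - 2*mu/(L + mu) = (L - mu)/(L + mu) = 1/191 = 0.0052


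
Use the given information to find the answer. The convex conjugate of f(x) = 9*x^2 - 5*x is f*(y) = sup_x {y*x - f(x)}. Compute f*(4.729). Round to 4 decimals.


f*(y) = sup_x {y*x - a*x^2 - b*x} = sup_x {(y-b)*x - a*x^2}
FOC: (y - b) - 2a*x = 0 => x* = (y - b)/(2a)
x* = (4.729 + 5)/(2*9) = 0.5405
f*(4.729) = (y-b)^2/(4a) = (4.729 + 5)^2/(4*9)
= 94.6534/36 = 2.6293


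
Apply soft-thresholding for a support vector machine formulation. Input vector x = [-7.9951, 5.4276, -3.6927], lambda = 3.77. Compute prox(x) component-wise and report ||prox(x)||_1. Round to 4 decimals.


Soft-thresholding with lambda = 3.77:
prox(-7.9951) = sign(-7.9951)*max(|-7.9951| - 3.77, 0) = -4.2251
prox(5.4276) = sign(5.4276)*max(|5.4276| - 3.77, 0) = 1.6576
prox(-3.6927) = sign(-3.6927)*max(|-3.6927| - 3.77, 0) = 0.0
prox(x) = [-4.2251, 1.6576, 0.0]
||prox(x)||_1 = 4.2251 + 1.6576 + 0.0 = 5.8827


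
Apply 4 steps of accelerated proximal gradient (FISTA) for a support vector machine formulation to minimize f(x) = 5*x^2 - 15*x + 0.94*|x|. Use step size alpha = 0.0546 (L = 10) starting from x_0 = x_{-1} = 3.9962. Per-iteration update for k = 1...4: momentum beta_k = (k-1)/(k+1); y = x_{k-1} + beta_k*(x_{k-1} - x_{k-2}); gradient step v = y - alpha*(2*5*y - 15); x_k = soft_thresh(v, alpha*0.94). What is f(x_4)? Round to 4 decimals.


FISTA on f(x) = 5*x^2 - 15*x + 0.94*|x|
L = 10, alpha = 0.0546
Iteration 1: beta = 0.0, y = 3.9962 + 0.0*(3.9962 - 3.9962) = 3.9962
  grad(y) = 24.962, v = y - alpha*grad = 2.6333
  prox(v) = soft_thresh(2.6333, 0.0513) = 2.582
Iteration 2: beta = 0.3333, y = 2.582 + 0.3333*(2.582 - 3.9962) = 2.1105
  grad(y) = 6.1053, v = y - alpha*grad = 1.7772
  prox(v) = soft_thresh(1.7772, 0.0513) = 1.7259
Iteration 3: beta = 0.5, y = 1.7259 + 0.5*(1.7259 - 2.582) = 1.2978
  grad(y) = -2.0219, v = y - alpha*grad = 1.4082
  prox(v) = soft_thresh(1.4082, 0.0513) = 1.3569
Iteration 4: beta = 0.6, y = 1.3569 + 0.6*(1.3569 - 1.7259) = 1.1355
  grad(y) = -3.645, v = y - alpha*grad = 1.3345
  prox(v) = soft_thresh(1.3345, 0.0513) = 1.2832
f(x_4) = 5*1.2832^2 - 15*1.2832 + 0.94*|1.2832| = -9.8088


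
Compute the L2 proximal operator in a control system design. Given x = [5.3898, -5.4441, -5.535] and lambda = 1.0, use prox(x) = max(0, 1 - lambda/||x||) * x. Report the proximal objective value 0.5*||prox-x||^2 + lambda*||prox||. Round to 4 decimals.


Step 1: Compute ||x||.
||x|| = 9.4512
Step 2: Compute scaling factor.
scale = max(0, 1 - 1.0/9.4512) = 0.8942
Step 3: prox(x) = [4.8195, -4.8681, -4.9494]
||prox(x)|| = 8.4512
Step 4: Proximal objective.
0.5*||prox-x||^2 = 0.5
lambda*||prox|| = 8.4512
Total = 8.9512


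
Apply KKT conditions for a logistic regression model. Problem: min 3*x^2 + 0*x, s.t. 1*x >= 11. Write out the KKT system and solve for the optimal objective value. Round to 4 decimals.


Step 1: Try lambda = 0 (constraint inactive).
x_unc = 0/(2*3) = 0.0
Check: 1*0.0 = 0.0 < 11 -- violated!
Step 2: Constraint must be active: 1*x = 11
x* = 11/1 = 11.0
lambda = (2*3*11.0 + 0)/1 = 66.0
Step 3: Compute optimal value.
f(x*) = 3*11.0^2 + 0*11.0 = 363.0


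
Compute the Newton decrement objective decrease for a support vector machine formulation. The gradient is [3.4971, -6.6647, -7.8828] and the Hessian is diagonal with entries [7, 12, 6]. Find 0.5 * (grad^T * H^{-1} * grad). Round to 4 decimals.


Step 1: H is diagonal, so H^(-1) * g = [0.4996, -0.5554, -1.3138].
Step 2: g^T H^(-1) g = sum_i g_i^2 / H_ii
  = (3.4971)^2/7 + (-6.6647)^2/12 + (-7.8828)^2/6
  = 1.7471 + 3.7015 + 10.3564 = 15.805
Step 3: Objective decrease = 0.5 * g^T H^(-1) g = 7.9025


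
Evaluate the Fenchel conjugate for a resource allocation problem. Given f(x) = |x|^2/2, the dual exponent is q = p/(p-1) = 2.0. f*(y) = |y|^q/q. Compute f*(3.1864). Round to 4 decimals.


The conjugate exponent q satisfies 1/p + 1/q = 1.
p = 2, so q = 2/(2 - 1) = 2.0
|y|^q = 3.1864^2.0 = 10.1531
f*(3.1864) = 10.1531 / 2.0 = 5.0766


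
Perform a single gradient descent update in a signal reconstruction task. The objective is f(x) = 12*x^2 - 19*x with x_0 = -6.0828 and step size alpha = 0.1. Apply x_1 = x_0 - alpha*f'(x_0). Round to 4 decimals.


We compute the gradient at x_0 and apply the update.
f'(x) = 24*x - 19
f'(-6.0828) = 24*-6.0828 - 19 = -164.9872
x_1 = -6.0828 - 0.1*-164.9872 = 10.4159


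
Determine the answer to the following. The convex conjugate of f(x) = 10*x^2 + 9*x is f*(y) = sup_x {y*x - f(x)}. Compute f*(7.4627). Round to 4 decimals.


f*(y) = sup_x {y*x - a*x^2 - b*x} = sup_x {(y-b)*x - a*x^2}
FOC: (y - b) - 2a*x = 0 => x* = (y - b)/(2a)
x* = (7.4627 - 9)/(2*10) = -0.0769
f*(7.4627) = (y-b)^2/(4a) = (7.4627 - 9)^2/(4*10)
= 2.3633/40 = 0.0591


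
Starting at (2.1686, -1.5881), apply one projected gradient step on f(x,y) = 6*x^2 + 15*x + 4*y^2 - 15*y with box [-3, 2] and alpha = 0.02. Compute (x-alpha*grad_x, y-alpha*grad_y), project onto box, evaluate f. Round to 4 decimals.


Step 1: Compute gradient at (2.1686, -1.5881).
grad_x = 2*6*2.1686 + 15 = 41.0232
grad_y = 2*4*-1.5881 - 15 = -27.7048
Step 2: Gradient step.
x_raw = 2.1686 - 0.02*41.0232 = 1.3481
y_raw = -1.5881 - 0.02*-27.7048 = -1.034
Step 3: Project onto [-3, 2].
x_proj = clip(1.3481) = 1.3481
y_proj = clip(-1.034) = -1.034
Step 4: Evaluate f.
f(1.3481, -1.034) = 50.9136


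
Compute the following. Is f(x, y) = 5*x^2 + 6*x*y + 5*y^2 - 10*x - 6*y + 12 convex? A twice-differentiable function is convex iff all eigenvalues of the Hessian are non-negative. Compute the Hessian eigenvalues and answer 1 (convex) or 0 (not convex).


The Hessian of f(x,y) = 5*x^2 + 6*x*y + 5*y^2 - 10*x - 6*y + 12 is:
H = [[10, 6], [6, 10]]
Trace = 10 + 10 = 20
Determinant = 10*10 - (6)^2 = 64
Discriminant = (20)^2 - 4*64 = 144.0
Eigenvalues: lambda_1 = 4.0, lambda_2 = 16.0
The function is convex.

1


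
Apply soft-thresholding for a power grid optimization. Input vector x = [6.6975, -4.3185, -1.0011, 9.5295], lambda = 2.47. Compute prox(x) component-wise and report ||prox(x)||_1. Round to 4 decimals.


Soft-thresholding with lambda = 2.47:
prox(6.6975) = sign(6.6975)*max(|6.6975| - 2.47, 0) = 4.2275
prox(-4.3185) = sign(-4.3185)*max(|-4.3185| - 2.47, 0) = -1.8485
prox(-1.0011) = sign(-1.0011)*max(|-1.0011| - 2.47, 0) = 0.0
prox(9.5295) = sign(9.5295)*max(|9.5295| - 2.47, 0) = 7.0595
prox(x) = [4.2275, -1.8485, 0.0, 7.0595]
||prox(x)||_1 = 4.2275 + 1.8485 + 0.0 + 7.0595 = 13.1355


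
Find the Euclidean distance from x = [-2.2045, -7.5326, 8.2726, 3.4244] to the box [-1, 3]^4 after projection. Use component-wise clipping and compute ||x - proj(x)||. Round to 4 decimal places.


Project each component onto [-1, 3].
clip(-2.2045) = -1.0, clip(-7.5326) = -1.0, clip(8.2726) = 3.0, clip(3.4244) = 3.0
Projection = [-1.0, -1.0, 3.0, 3.0]
Squared diffs: [1.4508, 42.6749, 27.8003, 0.1801]
Distance = sqrt(72.1061) = 8.4915


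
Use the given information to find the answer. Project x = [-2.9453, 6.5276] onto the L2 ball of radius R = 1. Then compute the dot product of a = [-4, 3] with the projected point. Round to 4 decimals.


Step 1: Compute ||x|| (intermediates to 6 decimals).
||x|| = sqrt((-2.9453)^2 + 6.5276^2) = 7.16131
Step 2: Project.
Since ||x|| > R, scale = R/||x|| = 1/7.16131 = 0.139639, proj(x) = scale * x
proj(x) = [-0.411279, 0.911508]
Step 3: Dot product.
a^T * proj(x) = -4*(-0.411279) + 3*0.911508 = 4.3796


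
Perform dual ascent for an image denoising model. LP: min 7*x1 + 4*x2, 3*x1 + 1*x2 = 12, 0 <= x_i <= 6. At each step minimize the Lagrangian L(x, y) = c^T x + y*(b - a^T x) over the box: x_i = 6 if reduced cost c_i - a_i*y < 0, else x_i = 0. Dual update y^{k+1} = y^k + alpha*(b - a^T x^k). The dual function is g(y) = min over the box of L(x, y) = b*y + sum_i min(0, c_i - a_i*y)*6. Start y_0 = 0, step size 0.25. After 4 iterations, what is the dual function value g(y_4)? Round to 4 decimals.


Dual ascent for LP: min 7*x1 + 4*x2, 3*x1 + 1*x2 = 12, 0 <= x_i <= 6
Step 1: y^k = 0.0, reduced costs: (7.0, 4.0)
  x^k = (0.0, 0.0), subgradient = b - a^T x = 12.0
  y^{k+1} = 0.0 + 0.25*12.0 = 3.0
Step 2: y^k = 3.0, reduced costs: (-2.0, 1.0)
  x^k = (6.0, 0.0), subgradient = b - a^T x = -6.0
  y^{k+1} = 3.0 + 0.25*-6.0 = 1.5
Step 3: y^k = 1.5, reduced costs: (2.5, 2.5)
  x^k = (0.0, 0.0), subgradient = b - a^T x = 12.0
  y^{k+1} = 1.5 + 0.25*12.0 = 4.5
Step 4: y^k = 4.5, reduced costs: (-6.5, -0.5)
  x^k = (6.0, 6.0), subgradient = b - a^T x = -12.0
  y^{k+1} = 4.5 + 0.25*-12.0 = 1.5
Dual objective at y_4 = 1.5: reduced costs (2.5, 2.5), box minimizer x = (0.0, 0.0)
g(y_4) = b*y + (c1 - a1*y)*x1 + (c2 - a2*y)*x2 = 12*1.5 + 2.5*0.0 + 2.5*0.0 = 18.0 + 0.0 + 0.0 = 18.0


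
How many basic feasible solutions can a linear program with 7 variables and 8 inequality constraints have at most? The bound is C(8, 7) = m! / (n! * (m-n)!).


Each vertex corresponds to some choice of n active constraints out of m, so the number of vertices is at most C(m, n) = m! / (n!(m-n)!).
m = 8, n = 7
Numerator: 8 * 7 * 6 * 5 * 4 * 3 * 2
Denominator: 7! = 5040
C(8, 7) = 8


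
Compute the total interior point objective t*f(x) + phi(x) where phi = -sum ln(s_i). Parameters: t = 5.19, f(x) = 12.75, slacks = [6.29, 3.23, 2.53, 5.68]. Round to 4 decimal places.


Step 1: Compute log-barrier.
ln values: [1.839, 1.1725, 0.9282, 1.737]
phi = -(1.839 + 1.1725 + 0.9282 + 1.737) = -5.6766
Step 2: Compute augmented objective.
t*f(x) = 5.19*12.75 = 66.1725
Total = 66.1725 - 5.6766 = 60.4959


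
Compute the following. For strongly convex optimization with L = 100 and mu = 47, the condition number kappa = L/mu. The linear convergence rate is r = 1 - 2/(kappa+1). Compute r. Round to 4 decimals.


Step 1: Compute the condition number.
kappa = L/mu = 100/47 = 2.1277
Step 2: Compute the convergence rate.
r = 1 - 2/(kappa + 1) = 1 - 2*mu/(L + mu) = (L - mu)/(L + mu) = 53/147 = 0.3605


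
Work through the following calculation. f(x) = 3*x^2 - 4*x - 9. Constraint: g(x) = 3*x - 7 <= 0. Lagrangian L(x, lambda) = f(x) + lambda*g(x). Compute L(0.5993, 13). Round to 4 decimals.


Step 1: Evaluate f(x).
f(0.5993) = 3*0.5993^2 - 4*0.5993 - 9 = -10.3197
Step 2: Evaluate g(x).
g(0.5993) = 3*0.5993 - 7 = -5.2021
Step 3: Compute Lagrangian.
L = -10.3197 + 13*-5.2021 = -77.947


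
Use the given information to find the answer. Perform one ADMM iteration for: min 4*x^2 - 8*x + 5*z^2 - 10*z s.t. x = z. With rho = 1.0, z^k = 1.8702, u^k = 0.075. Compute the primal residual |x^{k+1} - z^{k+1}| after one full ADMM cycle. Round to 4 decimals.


ADMM iteration with rho = 1.0, z^k = 1.8702, u^k = 0.075
Step 1: x-update.
Minimize 4*x^2 - 8*x + (1.0/2)*(x - 1.8702 + 0.075)^2
FOC: (2*4 + 1.0)*x = 8 + 1.0*(1.8702 - 0.075)
x^{k+1} = 1.0884
Step 2: z-update.
Minimize 5*z^2 - 10*z + (1.0/2)*(1.0884 - z + 0.075)^2
FOC: (2*5 + 1.0)*z = 10 + 1.0*(1.0884 + 0.075)
z^{k+1} = 1.0149
Step 3: u-update.
u^{k+1} = 0.075 + 1.0884 - 1.0149 = 0.1485
Step 4: Primal residual = |1.0884 - 1.0149| = 0.0735


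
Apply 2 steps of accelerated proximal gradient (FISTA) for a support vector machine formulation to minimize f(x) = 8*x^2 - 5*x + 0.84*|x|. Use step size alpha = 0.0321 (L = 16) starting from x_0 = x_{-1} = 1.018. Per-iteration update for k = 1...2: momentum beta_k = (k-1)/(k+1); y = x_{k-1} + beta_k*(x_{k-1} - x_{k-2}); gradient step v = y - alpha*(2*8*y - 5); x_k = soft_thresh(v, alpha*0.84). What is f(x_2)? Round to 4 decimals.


FISTA on f(x) = 8*x^2 - 5*x + 0.84*|x|
L = 16, alpha = 0.0321
Iteration 1: beta = 0.0, y = 1.018 + 0.0*(1.018 - 1.018) = 1.018
  grad(y) = 11.288, v = y - alpha*grad = 0.6557
  prox(v) = soft_thresh(0.6557, 0.027) = 0.6287
Iteration 2: beta = 0.3333, y = 0.6287 + 0.3333*(0.6287 - 1.018) = 0.4989
  grad(y) = 2.9827, v = y - alpha*grad = 0.4032
  prox(v) = soft_thresh(0.4032, 0.027) = 0.3762
f(x_2) = 8*0.3762^2 - 5*0.3762 + 0.84*|0.3762| = -0.4328


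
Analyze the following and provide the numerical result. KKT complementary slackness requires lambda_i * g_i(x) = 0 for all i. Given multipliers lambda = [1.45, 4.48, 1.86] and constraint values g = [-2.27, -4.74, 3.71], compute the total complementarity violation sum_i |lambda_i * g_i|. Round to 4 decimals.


KKT complementary slackness check:
lambda_1 * g_1 = 1.45 * -2.27 = -3.2915
lambda_2 * g_2 = 4.48 * -4.74 = -21.2352
lambda_3 * g_3 = 1.86 * 3.71 = 6.9006
Total violation = 3.2915 + 21.2352 + 6.9006 = 31.4273


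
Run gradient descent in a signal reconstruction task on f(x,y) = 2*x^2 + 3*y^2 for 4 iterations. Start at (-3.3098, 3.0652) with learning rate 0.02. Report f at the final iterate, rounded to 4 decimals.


Gradient descent on f(x,y) = 2*x^2 + 3*y^2.
Starting point: (-3.3098, 3.0652), alpha = 0.02
Step 1: grad_x = 2*2*-3.3098 = -13.2392, grad_y = 2*3*3.0652 = 18.3912
  x_1 = -3.3098 - 0.02*-13.2392 = -3.045
  y_1 = 3.0652 - 0.02*18.3912 = 2.6974
Step 2: grad_x = 2*2*-3.045 = -12.1801, grad_y = 2*3*2.6974 = 16.1843
  x_2 = -3.045 - 0.02*-12.1801 = -2.8014
  y_2 = 2.6974 - 0.02*16.1843 = 2.3737
Step 3: grad_x = 2*2*-2.8014 = -11.2057, grad_y = 2*3*2.3737 = 14.2421
  x_3 = -2.8014 - 0.02*-11.2057 = -2.5773
  y_3 = 2.3737 - 0.02*14.2421 = 2.0888
Step 4: grad_x = 2*2*-2.5773 = -10.3092, grad_y = 2*3*2.0888 = 12.5331
  x_4 = -2.5773 - 0.02*-10.3092 = -2.3711
  y_4 = 2.0888 - 0.02*12.5331 = 1.8382
f(-2.3711, 1.8382) = 2*(-2.3711)^2 + 3*1.8382^2 = 21.3812


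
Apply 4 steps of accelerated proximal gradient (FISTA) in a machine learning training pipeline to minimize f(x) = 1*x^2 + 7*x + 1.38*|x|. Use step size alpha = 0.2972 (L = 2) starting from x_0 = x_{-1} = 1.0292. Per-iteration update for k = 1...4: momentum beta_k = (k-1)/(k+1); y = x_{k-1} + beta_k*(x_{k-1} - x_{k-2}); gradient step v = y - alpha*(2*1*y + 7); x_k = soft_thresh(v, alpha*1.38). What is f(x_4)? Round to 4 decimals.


FISTA on f(x) = 1*x^2 + 7*x + 1.38*|x|
L = 2, alpha = 0.2972
Iteration 1: beta = 0.0, y = 1.0292 + 0.0*(1.0292 - 1.0292) = 1.0292
  grad(y) = 9.0584, v = y - alpha*grad = -1.663
  prox(v) = soft_thresh(-1.663, 0.4101) = -1.2528
Iteration 2: beta = 0.3333, y = -1.2528 + 0.3333*(-1.2528 - 1.0292) = -2.0135
  grad(y) = 2.973, v = y - alpha*grad = -2.8971
  prox(v) = soft_thresh(-2.8971, 0.4101) = -2.4869
Iteration 3: beta = 0.5, y = -2.4869 + 0.5*(-2.4869 + 1.2528) = -3.104
  grad(y) = 0.792, v = y - alpha*grad = -3.3394
  prox(v) = soft_thresh(-3.3394, 0.4101) = -2.9292
Iteration 4: beta = 0.6, y = -2.9292 + 0.6*(-2.9292 + 2.4869) = -3.1946
  grad(y) = 0.6107, v = y - alpha*grad = -3.3761
  prox(v) = soft_thresh(-3.3761, 0.4101) = -2.966
f(x_4) = 1*(-2.966)^2 + 7*(-2.966) + 1.38*|-2.966| = -7.8718


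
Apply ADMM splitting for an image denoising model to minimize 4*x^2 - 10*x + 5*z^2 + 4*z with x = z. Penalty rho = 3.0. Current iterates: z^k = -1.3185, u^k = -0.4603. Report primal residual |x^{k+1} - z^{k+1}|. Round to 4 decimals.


ADMM iteration with rho = 3.0, z^k = -1.3185, u^k = -0.4603
Step 1: x-update.
Minimize 4*x^2 - 10*x + (3.0/2)*(x + 1.3185 - 0.4603)^2
FOC: (2*4 + 3.0)*x = 10 + 3.0*(-1.3185 + 0.4603)
x^{k+1} = 0.675
Step 2: z-update.
Minimize 5*z^2 + 4*z + (3.0/2)*(0.675 - z - 0.4603)^2
FOC: (2*5 + 3.0)*z = -4 + 3.0*(0.675 - 0.4603)
z^{k+1} = -0.2581
Step 3: u-update.
u^{k+1} = -0.4603 + 0.675 + 0.2581 = 0.4729
Step 4: Primal residual = |0.675 + 0.2581| = 0.9332


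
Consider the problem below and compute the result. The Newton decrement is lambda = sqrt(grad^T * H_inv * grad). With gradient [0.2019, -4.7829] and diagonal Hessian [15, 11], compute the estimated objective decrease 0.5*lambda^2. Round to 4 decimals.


Step 1: H is diagonal, so H^(-1) * g = [0.0135, -0.4348].
Step 2: g^T H^(-1) g = sum_i g_i^2 / H_ii
  = (0.2019)^2/15 + (-4.7829)^2/11
  = 0.0027 + 2.0796 = 2.0824
Step 3: Objective decrease = 0.5 * g^T H^(-1) g = 1.0412


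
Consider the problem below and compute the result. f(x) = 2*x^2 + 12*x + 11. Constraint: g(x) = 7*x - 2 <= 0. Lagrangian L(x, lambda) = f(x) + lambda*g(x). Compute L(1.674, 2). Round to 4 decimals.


Step 1: Evaluate f(x).
f(1.674) = 2*1.674^2 + 12*1.674 + 11 = 36.6926
Step 2: Evaluate g(x).
g(1.674) = 7*1.674 - 2 = 9.718
Step 3: Compute Lagrangian.
L = 36.6926 + 2*9.718 = 56.1286


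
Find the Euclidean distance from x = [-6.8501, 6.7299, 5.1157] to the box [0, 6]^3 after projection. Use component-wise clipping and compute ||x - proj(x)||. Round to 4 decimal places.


Project each component onto [0, 6].
clip(-6.8501) = 0.0, clip(6.7299) = 6.0, clip(5.1157) = 5.1157
Projection = [0.0, 6.0, 5.1157]
Squared diffs: [46.9239, 0.5328, 0.0]
Distance = sqrt(47.4567) = 6.8889


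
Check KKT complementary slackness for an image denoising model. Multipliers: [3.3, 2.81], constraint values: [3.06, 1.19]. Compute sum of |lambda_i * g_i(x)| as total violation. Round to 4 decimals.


KKT complementary slackness check:
lambda_1 * g_1 = 3.3 * 3.06 = 10.098
lambda_2 * g_2 = 2.81 * 1.19 = 3.3439
Total violation = 10.098 + 3.3439 = 13.4419


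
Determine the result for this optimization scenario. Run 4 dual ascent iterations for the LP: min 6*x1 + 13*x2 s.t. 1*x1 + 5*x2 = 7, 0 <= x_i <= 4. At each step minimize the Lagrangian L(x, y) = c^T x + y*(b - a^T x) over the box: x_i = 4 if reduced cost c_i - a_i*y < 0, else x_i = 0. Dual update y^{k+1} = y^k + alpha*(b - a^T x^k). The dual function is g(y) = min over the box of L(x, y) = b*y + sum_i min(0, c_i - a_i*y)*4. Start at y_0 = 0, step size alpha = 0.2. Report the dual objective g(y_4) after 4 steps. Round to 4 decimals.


Dual ascent for LP: min 6*x1 + 13*x2, 1*x1 + 5*x2 = 7, 0 <= x_i <= 4
Step 1: y^k = 0.0, reduced costs: (6.0, 13.0)
  x^k = (0.0, 0.0), subgradient = b - a^T x = 7.0
  y^{k+1} = 0.0 + 0.2*7.0 = 1.4
Step 2: y^k = 1.4, reduced costs: (4.6, 6.0)
  x^k = (0.0, 0.0), subgradient = b - a^T x = 7.0
  y^{k+1} = 1.4 + 0.2*7.0 = 2.8
Step 3: y^k = 2.8, reduced costs: (3.2, -1.0)
  x^k = (0.0, 4.0), subgradient = b - a^T x = -13.0
  y^{k+1} = 2.8 + 0.2*-13.0 = 0.2
Step 4: y^k = 0.2, reduced costs: (5.8, 12.0)
  x^k = (0.0, 0.0), subgradient = b - a^T x = 7.0
  y^{k+1} = 0.2 + 0.2*7.0 = 1.6
Dual objective at y_4 = 1.6: reduced costs (4.4, 5.0), box minimizer x = (0.0, 0.0)
g(y_4) = b*y + (c1 - a1*y)*x1 + (c2 - a2*y)*x2 = 7*1.6 + 4.4*0.0 + 5.0*0.0 = 11.2 + 0.0 + 0.0 = 11.2


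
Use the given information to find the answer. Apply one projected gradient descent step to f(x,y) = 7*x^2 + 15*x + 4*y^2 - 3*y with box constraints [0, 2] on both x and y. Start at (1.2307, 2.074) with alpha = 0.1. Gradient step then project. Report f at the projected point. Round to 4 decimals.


Step 1: Compute gradient at (1.2307, 2.074).
grad_x = 2*7*1.2307 + 15 = 32.2298
grad_y = 2*4*2.074 - 3 = 13.592
Step 2: Gradient step.
x_raw = 1.2307 - 0.1*32.2298 = -1.9923
y_raw = 2.074 - 0.1*13.592 = 0.7148
Step 3: Project onto [0, 2].
x_proj = clip(-1.9923) = 0.0
y_proj = clip(0.7148) = 0.7148
Step 4: Evaluate f.
f(0.0, 0.7148) = -0.1006


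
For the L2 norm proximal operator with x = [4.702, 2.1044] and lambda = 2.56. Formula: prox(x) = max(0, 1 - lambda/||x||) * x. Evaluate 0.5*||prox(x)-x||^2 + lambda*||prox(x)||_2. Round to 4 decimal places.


Step 1: Compute ||x||.
||x|| = 5.1514
Step 2: Compute scaling factor.
scale = max(0, 1 - 2.56/5.1514) = 0.5031
Step 3: prox(x) = [2.3653, 1.0586]
||prox(x)|| = 2.5914
Step 4: Proximal objective.
0.5*||prox-x||^2 = 3.2768
lambda*||prox|| = 6.634
Total = 9.9109


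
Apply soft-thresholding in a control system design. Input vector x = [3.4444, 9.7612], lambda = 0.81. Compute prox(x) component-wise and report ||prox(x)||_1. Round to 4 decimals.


Soft-thresholding with lambda = 0.81:
prox(3.4444) = sign(3.4444)*max(|3.4444| - 0.81, 0) = 2.6344
prox(9.7612) = sign(9.7612)*max(|9.7612| - 0.81, 0) = 8.9512
prox(x) = [2.6344, 8.9512]
||prox(x)||_1 = 2.6344 + 8.9512 = 11.5856


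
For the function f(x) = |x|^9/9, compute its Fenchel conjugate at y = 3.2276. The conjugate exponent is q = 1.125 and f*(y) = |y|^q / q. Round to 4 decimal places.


The conjugate exponent q satisfies 1/p + 1/q = 1.
p = 9, so q = 9/(9 - 1) = 1.125
|y|^q = 3.2276^1.125 = 3.7367
f*(3.2276) = 3.7367 / 1.125 = 3.3215


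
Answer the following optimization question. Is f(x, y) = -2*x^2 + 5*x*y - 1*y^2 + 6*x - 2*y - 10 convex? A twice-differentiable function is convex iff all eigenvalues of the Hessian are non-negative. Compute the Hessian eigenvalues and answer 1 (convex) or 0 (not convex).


The Hessian of f(x,y) = -2*x^2 + 5*x*y - 1*y^2 + 6*x - 2*y - 10 is:
H = [[-4, 5], [5, -2]]
Trace = -4 - 2 = -6
Determinant = -4*-2 - (5)^2 = -17
Discriminant = (-6)^2 - 4*-17 = 104.0
Eigenvalues: lambda_1 = -8.099, lambda_2 = 2.099
The function is not convex.

0


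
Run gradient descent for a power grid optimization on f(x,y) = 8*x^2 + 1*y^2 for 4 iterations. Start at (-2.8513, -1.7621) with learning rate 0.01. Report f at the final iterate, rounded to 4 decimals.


Gradient descent on f(x,y) = 8*x^2 + 1*y^2.
Starting point: (-2.8513, -1.7621), alpha = 0.01
Step 1: grad_x = 2*8*-2.8513 = -45.6208, grad_y = 2*1*-1.7621 = -3.5242
  x_1 = -2.8513 - 0.01*-45.6208 = -2.3951
  y_1 = -1.7621 - 0.01*-3.5242 = -1.7269
Step 2: grad_x = 2*8*-2.3951 = -38.3215, grad_y = 2*1*-1.7269 = -3.4537
  x_2 = -2.3951 - 0.01*-38.3215 = -2.0119
  y_2 = -1.7269 - 0.01*-3.4537 = -1.6923
Step 3: grad_x = 2*8*-2.0119 = -32.19, grad_y = 2*1*-1.6923 = -3.3846
  x_3 = -2.0119 - 0.01*-32.19 = -1.69
  y_3 = -1.6923 - 0.01*-3.3846 = -1.6585
Step 4: grad_x = 2*8*-1.69 = -27.0396, grad_y = 2*1*-1.6585 = -3.3169
  x_4 = -1.69 - 0.01*-27.0396 = -1.4196
  y_4 = -1.6585 - 0.01*-3.3169 = -1.6253
f(-1.4196, -1.6253) = 8*(-1.4196)^2 + 1*(-1.6253)^2 = 18.7633


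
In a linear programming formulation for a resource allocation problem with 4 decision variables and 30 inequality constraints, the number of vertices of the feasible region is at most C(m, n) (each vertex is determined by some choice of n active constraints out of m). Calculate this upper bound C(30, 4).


Each vertex corresponds to some choice of n active constraints out of m, so the number of vertices is at most C(m, n) = m! / (n!(m-n)!).
m = 30, n = 4
Numerator: 30 * 29 * 28 * 27
Denominator: 4! = 24
C(30, 4) = 27405


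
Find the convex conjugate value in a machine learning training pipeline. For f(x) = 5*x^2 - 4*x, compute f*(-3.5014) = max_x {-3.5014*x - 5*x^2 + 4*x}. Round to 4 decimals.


f*(y) = sup_x {y*x - a*x^2 - b*x} = sup_x {(y-b)*x - a*x^2}
FOC: (y - b) - 2a*x = 0 => x* = (y - b)/(2a)
x* = (-3.5014 + 4)/(2*5) = 0.0499
f*(-3.5014) = (y-b)^2/(4a) = (-3.5014 + 4)^2/(4*5)
= 0.2486/20 = 0.0124


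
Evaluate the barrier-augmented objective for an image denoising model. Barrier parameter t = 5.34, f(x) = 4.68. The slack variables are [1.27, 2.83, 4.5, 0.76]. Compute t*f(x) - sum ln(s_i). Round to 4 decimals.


Step 1: Compute log-barrier.
ln values: [0.239, 1.0403, 1.5041, -0.2744]
phi = -(0.239 + 1.0403 + 1.5041 - 0.2744) = -2.5089
Step 2: Compute augmented objective.
t*f(x) = 5.34*4.68 = 24.9912
Total = 24.9912 - 2.5089 = 22.4823


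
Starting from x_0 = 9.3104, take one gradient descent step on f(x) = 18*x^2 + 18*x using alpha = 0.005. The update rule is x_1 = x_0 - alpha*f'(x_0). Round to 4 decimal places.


We compute the gradient at x_0 and apply the update.
f'(x) = 36*x + 18
f'(9.3104) = 36*9.3104 + 18 = 353.1744
x_1 = 9.3104 - 0.005*353.1744 = 7.5445


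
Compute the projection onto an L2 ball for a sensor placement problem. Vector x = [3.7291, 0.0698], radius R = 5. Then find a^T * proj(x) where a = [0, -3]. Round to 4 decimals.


Step 1: Compute ||x|| (intermediates to 6 decimals).
||x|| = sqrt(3.7291^2 + 0.0698^2) = 3.729753
Step 2: Project.
Since ||x|| <= R, proj = x (no scaling needed).
proj(x) = [3.7291, 0.0698]
Step 3: Dot product.
a^T * proj(x) = 0*3.7291 - 3*0.0698 = -0.2094


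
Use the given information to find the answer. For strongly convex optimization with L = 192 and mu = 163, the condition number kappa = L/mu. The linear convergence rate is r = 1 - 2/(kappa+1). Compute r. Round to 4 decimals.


Step 1: Compute the condition number.
kappa = L/mu = 192/163 = 1.1779
Step 2: Compute the convergence rate.
r = 1 - 2/(kappa + 1) = 1 - 2*mu/(L + mu) = (L - mu)/(L + mu) = 29/355 = 0.0817


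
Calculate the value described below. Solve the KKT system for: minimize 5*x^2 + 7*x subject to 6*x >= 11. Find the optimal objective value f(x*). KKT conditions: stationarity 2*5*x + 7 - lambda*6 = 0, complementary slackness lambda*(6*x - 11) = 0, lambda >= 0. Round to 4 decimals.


Step 1: Try lambda = 0 (constraint inactive).
x_unc = -7/(2*5) = -0.7
Check: 6*-0.7 = -4.2 < 11 -- violated!
Step 2: Constraint must be active: 6*x = 11
x* = 11/6 = 1.8333 (rounded; the exact value 11/6 is used below)
lambda = (2*5*(11/6) + 7)/6 = 4.2222
Step 3: Compute optimal value.
f(x*) = 5*(11/6)^2 + 7*(11/6) = 29.6389


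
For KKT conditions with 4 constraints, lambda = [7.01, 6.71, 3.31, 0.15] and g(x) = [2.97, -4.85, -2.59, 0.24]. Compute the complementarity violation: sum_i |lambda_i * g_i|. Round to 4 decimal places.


KKT complementary slackness check:
lambda_1 * g_1 = 7.01 * 2.97 = 20.8197
lambda_2 * g_2 = 6.71 * -4.85 = -32.5435
lambda_3 * g_3 = 3.31 * -2.59 = -8.5729
lambda_4 * g_4 = 0.15 * 0.24 = 0.036
Total violation = 20.8197 + 32.5435 + 8.5729 + 0.036 = 61.9721


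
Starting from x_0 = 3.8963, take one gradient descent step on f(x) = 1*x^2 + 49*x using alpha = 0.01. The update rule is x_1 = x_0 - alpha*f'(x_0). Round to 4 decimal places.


We compute the gradient at x_0 and apply the update.
f'(x) = 2*x + 49
f'(3.8963) = 2*3.8963 + 49 = 56.7926
x_1 = 3.8963 - 0.01*56.7926 = 3.3284


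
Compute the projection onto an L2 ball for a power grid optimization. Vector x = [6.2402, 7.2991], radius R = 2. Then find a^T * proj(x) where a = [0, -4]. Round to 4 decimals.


Step 1: Compute ||x|| (intermediates to 6 decimals).
||x|| = sqrt(6.2402^2 + 7.2991^2) = 9.602966
Step 2: Project.
Since ||x|| > R, scale = R/||x|| = 2/9.602966 = 0.208269, proj(x) = scale * x
proj(x) = [1.29964, 1.520176]
Step 3: Dot product.
a^T * proj(x) = 0*1.29964 - 4*1.520176 = -6.0807


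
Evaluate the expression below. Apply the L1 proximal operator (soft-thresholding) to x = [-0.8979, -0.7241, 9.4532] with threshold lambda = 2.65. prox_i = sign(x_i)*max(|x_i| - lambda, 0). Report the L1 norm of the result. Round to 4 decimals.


Soft-thresholding with lambda = 2.65:
prox(-0.8979) = sign(-0.8979)*max(|-0.8979| - 2.65, 0) = 0.0
prox(-0.7241) = sign(-0.7241)*max(|-0.7241| - 2.65, 0) = 0.0
prox(9.4532) = sign(9.4532)*max(|9.4532| - 2.65, 0) = 6.8032
prox(x) = [0.0, 0.0, 6.8032]
||prox(x)||_1 = 0.0 + 0.0 + 6.8032 = 6.8032


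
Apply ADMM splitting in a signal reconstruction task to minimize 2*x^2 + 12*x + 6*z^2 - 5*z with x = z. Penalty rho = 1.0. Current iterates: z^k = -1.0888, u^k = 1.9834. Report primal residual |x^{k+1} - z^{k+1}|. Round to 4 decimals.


ADMM iteration with rho = 1.0, z^k = -1.0888, u^k = 1.9834
Step 1: x-update.
Minimize 2*x^2 + 12*x + (1.0/2)*(x + 1.0888 + 1.9834)^2
FOC: (2*2 + 1.0)*x = -12 + 1.0*(-1.0888 - 1.9834)
x^{k+1} = -3.0144
Step 2: z-update.
Minimize 6*z^2 - 5*z + (1.0/2)*(-3.0144 - z + 1.9834)^2
FOC: (2*6 + 1.0)*z = 5 + 1.0*(-3.0144 + 1.9834)
z^{k+1} = 0.3053
Step 3: u-update.
u^{k+1} = 1.9834 - 3.0144 - 0.3053 = -1.3363
Step 4: Primal residual = |-3.0144 - 0.3053| = 3.3197


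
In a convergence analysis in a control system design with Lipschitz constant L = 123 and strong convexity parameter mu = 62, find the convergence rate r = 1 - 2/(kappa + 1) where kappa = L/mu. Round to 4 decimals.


Step 1: Compute the condition number.
kappa = L/mu = 123/62 = 1.9839
Step 2: Compute the convergence rate.
r = 1 - 2/(kappa + 1) = 1 - 2*mu/(L + mu) = (L - mu)/(L + mu) = 61/185 = 0.3297


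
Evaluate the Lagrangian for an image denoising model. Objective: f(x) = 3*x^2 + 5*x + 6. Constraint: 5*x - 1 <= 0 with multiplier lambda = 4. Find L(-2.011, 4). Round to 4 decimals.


Step 1: Evaluate f(x).
f(-2.011) = 3*(-2.011)^2 + 5*(-2.011) + 6 = 8.0774
Step 2: Evaluate g(x).
g(-2.011) = 5*-2.011 - 1 = -11.055
Step 3: Compute Lagrangian.
L = 8.0774 + 4*-11.055 = -36.1426


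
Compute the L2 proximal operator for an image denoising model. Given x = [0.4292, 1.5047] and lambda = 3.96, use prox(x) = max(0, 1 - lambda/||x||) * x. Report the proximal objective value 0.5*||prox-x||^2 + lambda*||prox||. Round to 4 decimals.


Step 1: Compute ||x||.
||x|| = 1.5647
Step 2: Compute scaling factor.
scale = max(0, 1 - 3.96/1.5647) = 0.0
Step 3: prox(x) = [0.0, 0.0]
||prox(x)|| = 0.0
Step 4: Proximal objective.
0.5*||prox-x||^2 = 1.2242
lambda*||prox|| = 0.0
Total = 1.2242
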